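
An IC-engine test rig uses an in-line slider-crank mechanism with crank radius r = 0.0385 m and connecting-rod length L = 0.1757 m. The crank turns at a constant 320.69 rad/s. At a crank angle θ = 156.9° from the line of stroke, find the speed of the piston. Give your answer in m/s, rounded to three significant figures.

3.86

ω = 320.7 rad/s
For an in-line slider-crank, x = r cosθ + √(L² − r² sin²θ), so v = −rω sinθ·[1 + r cosθ/√(L² − r² sin²θ)].
With r = 0.0385 m, L = 0.1757 m, θ = 156.9°: √(L² − r² sin²θ) = 0.17505 m.
v = −0.0385·320.7·0.39234·[1 + 0.0385·-0.91982/0.17505] = -3.8641 m/s.
|v| = 3.8641 m/s.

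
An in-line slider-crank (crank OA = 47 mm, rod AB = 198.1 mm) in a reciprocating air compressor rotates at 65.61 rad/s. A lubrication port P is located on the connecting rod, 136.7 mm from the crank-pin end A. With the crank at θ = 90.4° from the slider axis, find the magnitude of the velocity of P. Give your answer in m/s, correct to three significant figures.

3.08

ω = 65.61 rad/s.  Crank-pin speed |V_A| = rω = 3.0837 m/s, perpendicular to OA.
Rod angle: sinφ = −(r/L) sinθ ⇒ φ = -13.724°; ω_rod = −rω cosθ/√(L²−r²sin²θ) = +0.11187 rad/s.
V_P = V_A + ω_rod × AP, with AP = 0.1367 m along the rod.
Components: V_Px = −rω sinθ − a·ω_rod·sinφ = -3.08 m/s;  V_Py = rω cosθ + a·ω_rod·cosφ = -0.0066725 m/s.
|V_P| = √(V_Px² + V_Py²) = 3.08 m/s.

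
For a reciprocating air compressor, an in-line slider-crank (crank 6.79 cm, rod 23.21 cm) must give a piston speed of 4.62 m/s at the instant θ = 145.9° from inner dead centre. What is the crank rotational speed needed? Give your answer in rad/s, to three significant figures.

For an in-line slider-crank, |v_piston| = rω|sinθ|·[1 + r cosθ/√(L² − r² sin²θ)].
With r = 0.0679 m, L = 0.2321 m, θ = 145.9°: the bracketed kinematic factor |dx/dθ| = 0.028719 m.
ω = v/|dx/dθ| = 4.62/0.028719 = 160.87 rad/s.

161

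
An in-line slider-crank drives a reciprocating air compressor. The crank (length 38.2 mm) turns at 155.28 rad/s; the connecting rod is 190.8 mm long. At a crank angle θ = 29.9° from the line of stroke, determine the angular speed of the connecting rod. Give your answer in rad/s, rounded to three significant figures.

27.1

ω = 155.3 rad/s
The rod makes angle φ with the slider axis where L sinφ = r sinθ; differentiating, L cosφ·φ̇ = r ω cosθ.
L cosφ = √(L² − r² sin²θ) = 0.18985 m.
|ω_rod| = r ω |cosθ| / √(L² − r² sin²θ) = 0.0382·155.3·0.86690/0.18985 = 27.086 rad/s.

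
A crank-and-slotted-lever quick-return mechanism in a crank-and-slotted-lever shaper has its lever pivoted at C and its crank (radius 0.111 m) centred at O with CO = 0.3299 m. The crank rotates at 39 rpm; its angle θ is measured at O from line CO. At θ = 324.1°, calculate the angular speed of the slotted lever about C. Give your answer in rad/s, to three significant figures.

ω = 4.084 rad/s (from 39 rpm).
Crank pin A relative to C: A = (d + r cosθ, r sinθ); lever angle φ = atan2(r sinθ, d + r cosθ).
Differentiating tanφ: φ̇ = rω(d cosθ + r)/(d² + r² + 2dr cosθ).
d² + r² + 2dr cosθ = |CA|² = 0.180481 m²;  d cosθ + r = +0.37823 m.
|ω_lever| = |0.111·4.084·+0.37823| / 0.180481 = 0.95005 rad/s.

0.950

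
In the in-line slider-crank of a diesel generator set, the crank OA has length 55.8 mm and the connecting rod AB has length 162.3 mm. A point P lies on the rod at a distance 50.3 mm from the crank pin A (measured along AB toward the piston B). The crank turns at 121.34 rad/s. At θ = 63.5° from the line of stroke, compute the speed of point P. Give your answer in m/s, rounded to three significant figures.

6.70

ω = 121.3 rad/s.  Crank-pin speed |V_A| = rω = 6.7708 m/s, perpendicular to OA.
Rod angle: sinφ = −(r/L) sinθ ⇒ φ = -17.920°; ω_rod = −rω cosθ/√(L²−r²sin²θ) = -19.563 rad/s.
V_P = V_A + ω_rod × AP, with AP = 0.0503 m along the rod.
Components: V_Px = −rω sinθ − a·ω_rod·sinφ = -6.3622 m/s;  V_Py = rω cosθ + a·ω_rod·cosφ = +2.0848 m/s.
|V_P| = √(V_Px² + V_Py²) = 6.695 m/s.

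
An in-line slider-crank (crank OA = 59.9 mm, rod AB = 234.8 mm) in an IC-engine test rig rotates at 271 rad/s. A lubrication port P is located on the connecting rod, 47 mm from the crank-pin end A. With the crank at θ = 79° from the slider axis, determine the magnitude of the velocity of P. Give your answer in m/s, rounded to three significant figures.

16.3

ω = 271 rad/s.  Crank-pin speed |V_A| = rω = 16.233 m/s, perpendicular to OA.
Rod angle: sinφ = −(r/L) sinθ ⇒ φ = -14.503°; ω_rod = −rω cosθ/√(L²−r²sin²θ) = -13.626 rad/s.
V_P = V_A + ω_rod × AP, with AP = 0.047 m along the rod.
Components: V_Px = −rω sinθ − a·ω_rod·sinφ = -16.095 m/s;  V_Py = rω cosθ + a·ω_rod·cosφ = +2.4774 m/s.
|V_P| = √(V_Px² + V_Py²) = 16.285 m/s.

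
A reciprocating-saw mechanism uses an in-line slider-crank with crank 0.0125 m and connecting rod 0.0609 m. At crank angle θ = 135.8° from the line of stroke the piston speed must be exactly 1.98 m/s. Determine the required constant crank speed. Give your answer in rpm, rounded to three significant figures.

For an in-line slider-crank, |v_piston| = rω|sinθ|·[1 + r cosθ/√(L² − r² sin²θ)].
With r = 0.0125 m, L = 0.0609 m, θ = 135.8°: the bracketed kinematic factor |dx/dθ| = 0.0074189 m.
ω = v/|dx/dθ| = 1.98/0.0074189 = 266.89 rad/s.
N = 60ω/(2π) = 2548.6 rpm.

2550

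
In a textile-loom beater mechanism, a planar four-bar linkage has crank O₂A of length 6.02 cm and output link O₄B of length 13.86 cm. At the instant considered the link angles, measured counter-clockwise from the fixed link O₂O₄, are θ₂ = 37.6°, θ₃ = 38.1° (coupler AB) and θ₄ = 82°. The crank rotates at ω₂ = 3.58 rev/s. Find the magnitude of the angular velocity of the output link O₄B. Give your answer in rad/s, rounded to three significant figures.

0.123

ω₂ = 22.49 rad/s (from 3.58 rev/s).
Differentiating the loop-closure r₂e^{iθ₂}+r₃e^{iθ₃}=r₁+r₄e^{iθ₄} gives r₂ω₂e^{iθ₂}+r₃ω₃e^{iθ₃}=r₄ω₄e^{iθ₄}.
Eliminating the other unknown: ω₄ = r₂ω₂ sin(θ₂−θ₃) / [r₄ sin(θ₄−θ₃)].
Numerator sine = -0.00873; denominator sine = +0.69340.
Result = 0.0602·22.49·(-0.00873) / (0.1386·(+0.69340)) = -0.12296 rad/s; magnitude 0.12296 rad/s.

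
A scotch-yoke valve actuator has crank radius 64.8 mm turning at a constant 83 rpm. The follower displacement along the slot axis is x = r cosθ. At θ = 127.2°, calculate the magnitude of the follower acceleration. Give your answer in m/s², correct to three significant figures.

ω = 8.692 rad/s (from 83 rpm).
x = r cosθ ⇒ ẍ = −rω² cosθ (ω constant).
|a| = rω²|cosθ| = 0.0648·(8.692)²·|cos 127.2°| = 2.9598 m/s².

2.96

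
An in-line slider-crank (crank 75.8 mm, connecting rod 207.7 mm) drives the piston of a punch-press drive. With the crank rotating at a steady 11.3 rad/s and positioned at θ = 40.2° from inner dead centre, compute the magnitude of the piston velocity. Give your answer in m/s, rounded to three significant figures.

ω = 11.3 rad/s
For an in-line slider-crank, x = r cosθ + √(L² − r² sin²θ), so v = −rω sinθ·[1 + r cosθ/√(L² − r² sin²θ)].
With r = 0.0758 m, L = 0.2077 m, θ = 40.2°: √(L² − r² sin²θ) = 0.20186 m.
v = −0.0758·11.3·0.64546·[1 + 0.0758·0.76380/0.20186] = -0.71143 m/s.
|v| = 0.71143 m/s.

0.711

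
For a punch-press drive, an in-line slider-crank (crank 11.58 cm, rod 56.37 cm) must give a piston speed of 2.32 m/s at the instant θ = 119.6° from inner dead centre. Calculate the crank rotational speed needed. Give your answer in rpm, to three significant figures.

For an in-line slider-crank, |v_piston| = rω|sinθ|·[1 + r cosθ/√(L² − r² sin²θ)].
With r = 0.1158 m, L = 0.5637 m, θ = 119.6°: the bracketed kinematic factor |dx/dθ| = 0.090304 m.
ω = v/|dx/dθ| = 2.32/0.090304 = 25.691 rad/s.
N = 60ω/(2π) = 245.33 rpm.

245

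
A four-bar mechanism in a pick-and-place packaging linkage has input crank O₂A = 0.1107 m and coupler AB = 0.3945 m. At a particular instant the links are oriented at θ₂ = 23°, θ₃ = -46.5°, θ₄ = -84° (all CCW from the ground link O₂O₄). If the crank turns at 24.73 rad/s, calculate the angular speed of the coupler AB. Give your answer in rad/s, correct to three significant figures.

10.9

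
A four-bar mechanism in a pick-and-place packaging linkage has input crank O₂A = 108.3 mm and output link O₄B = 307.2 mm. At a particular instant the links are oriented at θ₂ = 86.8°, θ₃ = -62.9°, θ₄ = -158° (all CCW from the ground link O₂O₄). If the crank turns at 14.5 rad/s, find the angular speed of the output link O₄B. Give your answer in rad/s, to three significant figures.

2.59

ω₂ = 14.5 rad/s
Differentiating the loop-closure r₂e^{iθ₂}+r₃e^{iθ₃}=r₁+r₄e^{iθ₄} gives r₂ω₂e^{iθ₂}+r₃ω₃e^{iθ₃}=r₄ω₄e^{iθ₄}.
Eliminating the other unknown: ω₄ = r₂ω₂ sin(θ₂−θ₃) / [r₄ sin(θ₄−θ₃)].
Numerator sine = +0.50453; denominator sine = -0.99604.
Result = 0.1083·14.5·(+0.50453) / (0.3072·(-0.99604)) = -2.5893 rad/s; magnitude 2.5893 rad/s.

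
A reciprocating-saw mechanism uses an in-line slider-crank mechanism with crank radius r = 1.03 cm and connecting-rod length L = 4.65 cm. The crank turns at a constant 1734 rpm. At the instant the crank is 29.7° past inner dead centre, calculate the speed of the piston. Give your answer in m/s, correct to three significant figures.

ω = 2π·1734/60 = 181.6 rad/s
For an in-line slider-crank, x = r cosθ + √(L² − r² sin²θ), so v = −rω sinθ·[1 + r cosθ/√(L² − r² sin²θ)].
With r = 0.0103 m, L = 0.0465 m, θ = 29.7°: √(L² − r² sin²θ) = 0.046219 m.
v = −0.0103·181.6·0.49546·[1 + 0.0103·0.86863/0.046219] = -1.106 m/s.
|v| = 1.106 m/s.

1.11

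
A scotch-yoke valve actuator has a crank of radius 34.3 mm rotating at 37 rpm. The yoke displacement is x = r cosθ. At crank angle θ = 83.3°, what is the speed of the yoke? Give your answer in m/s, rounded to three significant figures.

ω = 3.875 rad/s (from 37 rpm).
x = r cosθ ⇒ ẋ = −rω sinθ.
|v| = rω|sinθ| = 0.0343·3.875·|sin 83.3°| = 0.13199 m/s.

0.132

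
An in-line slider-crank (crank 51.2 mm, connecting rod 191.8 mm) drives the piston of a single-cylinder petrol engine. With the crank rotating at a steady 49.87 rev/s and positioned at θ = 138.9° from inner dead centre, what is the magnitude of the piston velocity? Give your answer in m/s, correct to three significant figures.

8.39

ω = 2π·49.9 = 313.3 rad/s
For an in-line slider-crank, x = r cosθ + √(L² − r² sin²θ), so v = −rω sinθ·[1 + r cosθ/√(L² − r² sin²θ)].
With r = 0.0512 m, L = 0.1918 m, θ = 138.9°: √(L² − r² sin²θ) = 0.18882 m.
v = −0.0512·313.3·0.65738·[1 + 0.0512·-0.75356/0.18882] = -8.3914 m/s.
|v| = 8.3914 m/s.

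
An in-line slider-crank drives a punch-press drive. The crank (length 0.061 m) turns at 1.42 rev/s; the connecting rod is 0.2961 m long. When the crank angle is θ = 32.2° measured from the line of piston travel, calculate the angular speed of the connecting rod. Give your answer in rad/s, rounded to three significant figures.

1.56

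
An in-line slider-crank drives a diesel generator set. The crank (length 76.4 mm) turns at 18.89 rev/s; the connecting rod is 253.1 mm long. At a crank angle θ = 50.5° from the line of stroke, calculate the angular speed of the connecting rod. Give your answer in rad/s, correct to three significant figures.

23.4

ω = 118.7 rad/s (converted from 18.89 rev/s).
The rod makes angle φ with the slider axis where L sinφ = r sinθ; differentiating, L cosφ·φ̇ = r ω cosθ.
L cosφ = √(L² − r² sin²θ) = 0.24614 m.
|ω_rod| = r ω |cosθ| / √(L² − r² sin²θ) = 0.0764·118.7·0.63608/0.24614 = 23.433 rad/s.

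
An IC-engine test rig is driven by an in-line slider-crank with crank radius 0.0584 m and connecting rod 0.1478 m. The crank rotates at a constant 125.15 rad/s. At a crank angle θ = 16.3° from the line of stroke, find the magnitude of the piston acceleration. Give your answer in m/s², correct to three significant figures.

ω = 125.2 rad/s
x(θ) = r cosθ + √(L² − r² sin²θ); with ω constant, a = ω²·d²x/dθ².
d²x/dθ² = −r cosθ − r²(cos2θ)/√u − r⁴ sin²2θ/(4u^{3/2}),  u = L² − r² sin²θ = 0.0215762 m².
Substituting r = 0.0584 m, L = 0.1478 m, θ = 16.3°: d²x/dθ² = -0.07588 m.
a = ω²·d²x/dθ² = (125.2)²·(-0.07588) = -1188.5 m/s²;  |a| = 1188.5 m/s².

1190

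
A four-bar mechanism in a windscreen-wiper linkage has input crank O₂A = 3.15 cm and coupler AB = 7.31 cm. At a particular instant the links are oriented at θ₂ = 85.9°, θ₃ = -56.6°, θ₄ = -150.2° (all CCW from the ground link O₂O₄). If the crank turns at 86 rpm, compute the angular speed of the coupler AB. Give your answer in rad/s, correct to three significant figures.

3.23

ω₂ = 9.006 rad/s (from 86 rpm).
Differentiating the loop-closure r₂e^{iθ₂}+r₃e^{iθ₃}=r₁+r₄e^{iθ₄} gives r₂ω₂e^{iθ₂}+r₃ω₃e^{iθ₃}=r₄ω₄e^{iθ₄}.
Eliminating the other unknown: ω₃ = r₂ω₂ sin(θ₄−θ₂) / [r₃ sin(θ₃−θ₄)].
Numerator sine = +0.83001; denominator sine = +0.99803.
Result = 0.0315·9.006·(+0.83001) / (0.0731·(+0.99803)) = +3.2275 rad/s; magnitude 3.2275 rad/s.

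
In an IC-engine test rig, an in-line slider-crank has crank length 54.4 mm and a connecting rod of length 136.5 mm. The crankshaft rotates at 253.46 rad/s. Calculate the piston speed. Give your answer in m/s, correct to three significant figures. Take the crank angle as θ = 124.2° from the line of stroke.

ω = 253.5 rad/s
For an in-line slider-crank, x = r cosθ + √(L² − r² sin²θ), so v = −rω sinθ·[1 + r cosθ/√(L² − r² sin²θ)].
With r = 0.0544 m, L = 0.1365 m, θ = 124.2°: √(L² − r² sin²θ) = 0.12887 m.
v = −0.0544·253.5·0.82708·[1 + 0.0544·-0.56208/0.12887] = -8.6982 m/s.
|v| = 8.6982 m/s.

8.70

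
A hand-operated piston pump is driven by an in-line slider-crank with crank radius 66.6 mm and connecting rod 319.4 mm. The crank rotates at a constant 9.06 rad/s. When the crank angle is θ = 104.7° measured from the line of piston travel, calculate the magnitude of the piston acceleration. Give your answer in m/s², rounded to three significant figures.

2.40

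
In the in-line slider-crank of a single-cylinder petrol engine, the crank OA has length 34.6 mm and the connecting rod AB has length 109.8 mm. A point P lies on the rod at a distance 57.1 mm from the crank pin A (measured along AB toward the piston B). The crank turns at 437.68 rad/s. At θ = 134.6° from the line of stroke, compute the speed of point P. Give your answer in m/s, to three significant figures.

ω = 437.7 rad/s.  Crank-pin speed |V_A| = rω = 15.144 m/s, perpendicular to OA.
Rod angle: sinφ = −(r/L) sinθ ⇒ φ = -12.966°; ω_rod = −rω cosθ/√(L²−r²sin²θ) = +99.375 rad/s.
V_P = V_A + ω_rod × AP, with AP = 0.0571 m along the rod.
Components: V_Px = −rω sinθ − a·ω_rod·sinφ = -9.5096 m/s;  V_Py = rω cosθ + a·ω_rod·cosφ = -5.1036 m/s.
|V_P| = √(V_Px² + V_Py²) = 10.793 m/s.

10.8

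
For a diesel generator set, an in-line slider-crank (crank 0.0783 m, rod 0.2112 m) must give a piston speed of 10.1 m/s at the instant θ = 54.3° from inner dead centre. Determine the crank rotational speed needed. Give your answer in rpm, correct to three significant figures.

For an in-line slider-crank, |v_piston| = rω|sinθ|·[1 + r cosθ/√(L² − r² sin²θ)].
With r = 0.0783 m, L = 0.2112 m, θ = 54.3°: the bracketed kinematic factor |dx/dθ| = 0.078012 m.
ω = v/|dx/dθ| = 10.1/0.078012 = 129.47 rad/s.
N = 60ω/(2π) = 1236.3 rpm.

1240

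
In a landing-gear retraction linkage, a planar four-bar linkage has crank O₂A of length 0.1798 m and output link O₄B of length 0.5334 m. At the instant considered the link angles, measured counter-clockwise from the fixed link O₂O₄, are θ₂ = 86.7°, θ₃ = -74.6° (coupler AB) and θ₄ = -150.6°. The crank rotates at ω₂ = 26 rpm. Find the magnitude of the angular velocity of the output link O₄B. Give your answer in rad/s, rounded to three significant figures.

ω₂ = 2.723 rad/s (from 26 rpm).
Differentiating the loop-closure r₂e^{iθ₂}+r₃e^{iθ₃}=r₁+r₄e^{iθ₄} gives r₂ω₂e^{iθ₂}+r₃ω₃e^{iθ₃}=r₄ω₄e^{iθ₄}.
Eliminating the other unknown: ω₄ = r₂ω₂ sin(θ₂−θ₃) / [r₄ sin(θ₄−θ₃)].
Numerator sine = +0.32061; denominator sine = -0.97030.
Result = 0.1798·2.723·(+0.32061) / (0.5334·(-0.97030)) = -0.30326 rad/s; magnitude 0.30326 rad/s.

0.303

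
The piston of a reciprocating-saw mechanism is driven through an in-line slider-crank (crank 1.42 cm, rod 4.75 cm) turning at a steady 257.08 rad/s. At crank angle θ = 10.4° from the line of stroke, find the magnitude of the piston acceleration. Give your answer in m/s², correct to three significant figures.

1190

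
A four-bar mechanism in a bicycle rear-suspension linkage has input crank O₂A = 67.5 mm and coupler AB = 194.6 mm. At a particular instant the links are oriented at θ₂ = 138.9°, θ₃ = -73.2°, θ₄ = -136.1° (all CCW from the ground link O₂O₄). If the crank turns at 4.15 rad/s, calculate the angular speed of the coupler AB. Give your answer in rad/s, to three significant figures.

ω₂ = 4.15 rad/s
Differentiating the loop-closure r₂e^{iθ₂}+r₃e^{iθ₃}=r₁+r₄e^{iθ₄} gives r₂ω₂e^{iθ₂}+r₃ω₃e^{iθ₃}=r₄ω₄e^{iθ₄}.
Eliminating the other unknown: ω₃ = r₂ω₂ sin(θ₄−θ₂) / [r₃ sin(θ₃−θ₄)].
Numerator sine = +0.99619; denominator sine = +0.89021.
Result = 0.0675·4.15·(+0.99619) / (0.1946·(+0.89021)) = +1.6109 rad/s; magnitude 1.6109 rad/s.

1.61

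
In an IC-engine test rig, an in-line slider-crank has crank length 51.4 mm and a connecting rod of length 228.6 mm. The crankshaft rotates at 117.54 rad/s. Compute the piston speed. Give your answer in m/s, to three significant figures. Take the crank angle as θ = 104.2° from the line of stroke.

ω = 117.5 rad/s
For an in-line slider-crank, x = r cosθ + √(L² − r² sin²θ), so v = −rω sinθ·[1 + r cosθ/√(L² − r² sin²θ)].
With r = 0.0514 m, L = 0.2286 m, θ = 104.2°: √(L² − r² sin²θ) = 0.2231 m.
v = −0.0514·117.5·0.96945·[1 + 0.0514·-0.24531/0.2231] = -5.5259 m/s.
|v| = 5.5259 m/s.

5.53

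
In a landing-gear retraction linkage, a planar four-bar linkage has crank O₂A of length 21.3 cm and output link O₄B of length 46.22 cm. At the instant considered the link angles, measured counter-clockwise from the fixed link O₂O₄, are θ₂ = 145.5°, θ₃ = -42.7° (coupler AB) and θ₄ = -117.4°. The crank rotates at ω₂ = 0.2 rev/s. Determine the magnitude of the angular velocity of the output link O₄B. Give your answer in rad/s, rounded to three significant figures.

0.0856

ω₂ = 1.257 rad/s (from 0.2 rev/s).
Differentiating the loop-closure r₂e^{iθ₂}+r₃e^{iθ₃}=r₁+r₄e^{iθ₄} gives r₂ω₂e^{iθ₂}+r₃ω₃e^{iθ₃}=r₄ω₄e^{iθ₄}.
Eliminating the other unknown: ω₄ = r₂ω₂ sin(θ₂−θ₃) / [r₄ sin(θ₄−θ₃)].
Numerator sine = -0.14263; denominator sine = -0.96456.
Result = 0.213·1.257·(-0.14263) / (0.4622·(-0.96456)) = +0.085633 rad/s; magnitude 0.085633 rad/s.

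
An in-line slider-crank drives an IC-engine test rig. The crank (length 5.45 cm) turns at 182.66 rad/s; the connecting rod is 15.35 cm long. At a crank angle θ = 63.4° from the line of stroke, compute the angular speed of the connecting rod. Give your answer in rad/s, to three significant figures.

30.6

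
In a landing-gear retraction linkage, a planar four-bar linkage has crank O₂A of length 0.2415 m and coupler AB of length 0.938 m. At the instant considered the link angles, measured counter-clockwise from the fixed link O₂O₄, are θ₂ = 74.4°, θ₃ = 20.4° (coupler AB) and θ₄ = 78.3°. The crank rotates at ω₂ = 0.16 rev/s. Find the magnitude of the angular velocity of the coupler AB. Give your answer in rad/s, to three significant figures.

0.0208

ω₂ = 1.005 rad/s (from 0.16 rev/s).
Differentiating the loop-closure r₂e^{iθ₂}+r₃e^{iθ₃}=r₁+r₄e^{iθ₄} gives r₂ω₂e^{iθ₂}+r₃ω₃e^{iθ₃}=r₄ω₄e^{iθ₄}.
Eliminating the other unknown: ω₃ = r₂ω₂ sin(θ₄−θ₂) / [r₃ sin(θ₃−θ₄)].
Numerator sine = +0.06802; denominator sine = -0.84712.
Result = 0.2415·1.005·(+0.06802) / (0.938·(-0.84712)) = -0.020781 rad/s; magnitude 0.020781 rad/s.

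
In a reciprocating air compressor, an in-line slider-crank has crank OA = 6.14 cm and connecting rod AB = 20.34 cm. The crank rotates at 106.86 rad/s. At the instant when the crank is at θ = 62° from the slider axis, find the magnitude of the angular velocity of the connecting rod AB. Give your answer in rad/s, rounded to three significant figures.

ω = 106.9 rad/s
The rod makes angle φ with the slider axis where L sinφ = r sinθ; differentiating, L cosφ·φ̇ = r ω cosθ.
L cosφ = √(L² − r² sin²θ) = 0.19604 m.
|ω_rod| = r ω |cosθ| / √(L² − r² sin²θ) = 0.0614·106.9·0.46947/0.19604 = 15.712 rad/s.

15.7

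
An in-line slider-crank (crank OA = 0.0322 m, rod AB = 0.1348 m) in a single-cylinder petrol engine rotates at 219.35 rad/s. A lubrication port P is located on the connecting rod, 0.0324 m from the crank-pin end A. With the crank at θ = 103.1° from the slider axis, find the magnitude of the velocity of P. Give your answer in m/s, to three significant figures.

ω = 219.3 rad/s.  Crank-pin speed |V_A| = rω = 7.0631 m/s, perpendicular to OA.
Rod angle: sinφ = −(r/L) sinθ ⇒ φ = -13.453°; ω_rod = −rω cosθ/√(L²−r²sin²θ) = +12.211 rad/s.
V_P = V_A + ω_rod × AP, with AP = 0.0324 m along the rod.
Components: V_Px = −rω sinθ − a·ω_rod·sinφ = -6.7872 m/s;  V_Py = rω cosθ + a·ω_rod·cosφ = -1.2161 m/s.
|V_P| = √(V_Px² + V_Py²) = 6.8953 m/s.

6.90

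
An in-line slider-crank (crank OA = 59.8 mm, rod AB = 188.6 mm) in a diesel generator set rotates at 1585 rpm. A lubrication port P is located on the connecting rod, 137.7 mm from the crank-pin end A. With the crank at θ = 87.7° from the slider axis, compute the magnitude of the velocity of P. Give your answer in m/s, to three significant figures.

10.0

ω = 166 rad/s.  Crank-pin speed |V_A| = rω = 9.9257 m/s, perpendicular to OA.
Rod angle: sinφ = −(r/L) sinθ ⇒ φ = -18.471°; ω_rod = −rω cosθ/√(L²−r²sin²θ) = -2.2268 rad/s.
V_P = V_A + ω_rod × AP, with AP = 0.1377 m along the rod.
Components: V_Px = −rω sinθ − a·ω_rod·sinφ = -10.015 m/s;  V_Py = rω cosθ + a·ω_rod·cosφ = +0.1075 m/s.
|V_P| = √(V_Px² + V_Py²) = 10.015 m/s.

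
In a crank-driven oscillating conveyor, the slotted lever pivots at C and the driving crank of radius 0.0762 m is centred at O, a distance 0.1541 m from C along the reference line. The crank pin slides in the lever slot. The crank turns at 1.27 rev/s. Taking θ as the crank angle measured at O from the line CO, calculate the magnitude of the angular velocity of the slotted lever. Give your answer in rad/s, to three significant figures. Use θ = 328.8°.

ω = 7.98 rad/s (from 1.27 rev/s).
Crank pin A relative to C: A = (d + r cosθ, r sinθ); lever angle φ = atan2(r sinθ, d + r cosθ).
Differentiating tanφ: φ̇ = rω(d cosθ + r)/(d² + r² + 2dr cosθ).
d² + r² + 2dr cosθ = |CA|² = 0.0496413 m²;  d cosθ + r = +0.20801 m.
|ω_lever| = |0.0762·7.98·+0.20801| / 0.0496413 = 2.5479 rad/s.

2.55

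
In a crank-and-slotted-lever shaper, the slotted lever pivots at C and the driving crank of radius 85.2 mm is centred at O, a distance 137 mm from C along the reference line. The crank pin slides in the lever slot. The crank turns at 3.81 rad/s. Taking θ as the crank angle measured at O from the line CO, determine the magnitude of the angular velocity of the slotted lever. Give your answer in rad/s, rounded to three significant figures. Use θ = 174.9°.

ω = 3.81 rad/s
Crank pin A relative to C: A = (d + r cosθ, r sinθ); lever angle φ = atan2(r sinθ, d + r cosθ).
Differentiating tanφ: φ̇ = rω(d cosθ + r)/(d² + r² + 2dr cosθ).
d² + r² + 2dr cosθ = |CA|² = 0.00277566 m²;  d cosθ + r = -0.051258 m.
|ω_lever| = |0.0852·3.81·-0.051258| / 0.00277566 = 5.9946 rad/s.

5.99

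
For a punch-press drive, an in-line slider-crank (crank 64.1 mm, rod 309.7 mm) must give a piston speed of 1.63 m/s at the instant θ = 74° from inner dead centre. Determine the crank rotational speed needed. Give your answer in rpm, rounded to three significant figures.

239

For an in-line slider-crank, |v_piston| = rω|sinθ|·[1 + r cosθ/√(L² − r² sin²θ)].
With r = 0.0641 m, L = 0.3097 m, θ = 74°: the bracketed kinematic factor |dx/dθ| = 0.065204 m.
ω = v/|dx/dθ| = 1.63/0.065204 = 24.999 rad/s.
N = 60ω/(2π) = 238.72 rpm.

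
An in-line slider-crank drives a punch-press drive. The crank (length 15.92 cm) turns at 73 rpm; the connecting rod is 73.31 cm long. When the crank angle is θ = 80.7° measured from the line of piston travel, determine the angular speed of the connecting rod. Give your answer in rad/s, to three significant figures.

0.275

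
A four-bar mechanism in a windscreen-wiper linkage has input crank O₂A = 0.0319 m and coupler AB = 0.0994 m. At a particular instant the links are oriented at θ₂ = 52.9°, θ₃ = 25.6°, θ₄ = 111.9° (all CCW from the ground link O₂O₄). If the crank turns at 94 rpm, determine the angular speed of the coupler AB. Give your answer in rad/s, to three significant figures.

ω₂ = 9.844 rad/s (from 94 rpm).
Differentiating the loop-closure r₂e^{iθ₂}+r₃e^{iθ₃}=r₁+r₄e^{iθ₄} gives r₂ω₂e^{iθ₂}+r₃ω₃e^{iθ₃}=r₄ω₄e^{iθ₄}.
Eliminating the other unknown: ω₃ = r₂ω₂ sin(θ₄−θ₂) / [r₃ sin(θ₃−θ₄)].
Numerator sine = +0.85717; denominator sine = -0.99792.
Result = 0.0319·9.844·(+0.85717) / (0.0994·(-0.99792)) = -2.7135 rad/s; magnitude 2.7135 rad/s.

2.71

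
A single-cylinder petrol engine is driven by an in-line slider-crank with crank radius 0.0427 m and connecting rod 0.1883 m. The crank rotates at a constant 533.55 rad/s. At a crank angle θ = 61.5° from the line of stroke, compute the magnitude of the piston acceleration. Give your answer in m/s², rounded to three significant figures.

ω = 533.5 rad/s
x(θ) = r cosθ + √(L² − r² sin²θ); with ω constant, a = ω²·d²x/dθ².
d²x/dθ² = −r cosθ − r²(cos2θ)/√u − r⁴ sin²2θ/(4u^{3/2}),  u = L² − r² sin²θ = 0.0340487 m².
Substituting r = 0.0427 m, L = 0.1883 m, θ = 61.5°: d²x/dθ² = -0.015086 m.
a = ω²·d²x/dθ² = (533.5)²·(-0.015086) = -4294.6 m/s²;  |a| = 4294.6 m/s².

4290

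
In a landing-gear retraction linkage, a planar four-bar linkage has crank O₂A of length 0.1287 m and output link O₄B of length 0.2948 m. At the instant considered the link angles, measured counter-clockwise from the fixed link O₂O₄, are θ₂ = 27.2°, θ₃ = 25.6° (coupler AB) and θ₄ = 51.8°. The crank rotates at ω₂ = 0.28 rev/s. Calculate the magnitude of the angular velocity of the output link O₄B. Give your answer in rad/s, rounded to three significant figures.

0.0486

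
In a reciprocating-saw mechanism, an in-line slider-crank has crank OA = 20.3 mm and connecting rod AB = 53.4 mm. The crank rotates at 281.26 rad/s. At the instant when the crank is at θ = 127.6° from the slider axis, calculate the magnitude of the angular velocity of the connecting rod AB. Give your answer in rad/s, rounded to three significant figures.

ω = 281.3 rad/s
The rod makes angle φ with the slider axis where L sinφ = r sinθ; differentiating, L cosφ·φ̇ = r ω cosθ.
L cosφ = √(L² − r² sin²θ) = 0.05092 m.
|ω_rod| = r ω |cosθ| / √(L² − r² sin²θ) = 0.0203·281.3·0.61015/0.05092 = 68.414 rad/s.

68.4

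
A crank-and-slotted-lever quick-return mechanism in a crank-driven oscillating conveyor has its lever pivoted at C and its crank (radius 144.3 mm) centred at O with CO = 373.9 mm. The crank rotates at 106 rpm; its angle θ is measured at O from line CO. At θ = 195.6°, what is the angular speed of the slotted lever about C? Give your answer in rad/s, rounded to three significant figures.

ω = 11.1 rad/s (from 106 rpm).
Crank pin A relative to C: A = (d + r cosθ, r sinθ); lever angle φ = atan2(r sinθ, d + r cosθ).
Differentiating tanφ: φ̇ = rω(d cosθ + r)/(d² + r² + 2dr cosθ).
d² + r² + 2dr cosθ = |CA|² = 0.0566912 m²;  d cosθ + r = -0.21583 m.
|ω_lever| = |0.1443·11.1·-0.21583| / 0.0566912 = 6.098 rad/s.

6.10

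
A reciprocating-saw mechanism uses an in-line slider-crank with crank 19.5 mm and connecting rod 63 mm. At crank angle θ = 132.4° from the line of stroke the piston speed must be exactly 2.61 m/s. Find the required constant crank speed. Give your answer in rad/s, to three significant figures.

231

For an in-line slider-crank, |v_piston| = rω|sinθ|·[1 + r cosθ/√(L² − r² sin²θ)].
With r = 0.0195 m, L = 0.063 m, θ = 132.4°: the bracketed kinematic factor |dx/dθ| = 0.011313 m.
ω = v/|dx/dθ| = 2.61/0.011313 = 230.71 rad/s.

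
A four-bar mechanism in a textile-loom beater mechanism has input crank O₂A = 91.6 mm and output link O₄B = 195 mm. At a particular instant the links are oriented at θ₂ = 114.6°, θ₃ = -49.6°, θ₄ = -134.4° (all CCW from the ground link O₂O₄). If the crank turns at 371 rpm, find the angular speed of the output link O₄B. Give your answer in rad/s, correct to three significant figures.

4.99

ω₂ = 38.85 rad/s (from 371 rpm).
Differentiating the loop-closure r₂e^{iθ₂}+r₃e^{iθ₃}=r₁+r₄e^{iθ₄} gives r₂ω₂e^{iθ₂}+r₃ω₃e^{iθ₃}=r₄ω₄e^{iθ₄}.
Eliminating the other unknown: ω₄ = r₂ω₂ sin(θ₂−θ₃) / [r₄ sin(θ₄−θ₃)].
Numerator sine = +0.27228; denominator sine = -0.99588.
Result = 0.0916·38.85·(+0.27228) / (0.195·(-0.99588)) = -4.9897 rad/s; magnitude 4.9897 rad/s.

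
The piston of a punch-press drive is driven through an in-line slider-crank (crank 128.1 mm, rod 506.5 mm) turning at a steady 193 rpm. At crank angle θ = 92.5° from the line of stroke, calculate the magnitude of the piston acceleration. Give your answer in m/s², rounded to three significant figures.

15.9

ω = 2π·193/60 = 20.21 rad/s
x(θ) = r cosθ + √(L² − r² sin²θ); with ω constant, a = ω²·d²x/dθ².
d²x/dθ² = −r cosθ − r²(cos2θ)/√u − r⁴ sin²2θ/(4u^{3/2}),  u = L² − r² sin²θ = 0.240164 m².
Substituting r = 0.1281 m, L = 0.5065 m, θ = 92.5°: d²x/dθ² = +0.03894 m.
a = ω²·d²x/dθ² = (20.21)²·(+0.03894) = +15.906 m/s²;  |a| = 15.906 m/s².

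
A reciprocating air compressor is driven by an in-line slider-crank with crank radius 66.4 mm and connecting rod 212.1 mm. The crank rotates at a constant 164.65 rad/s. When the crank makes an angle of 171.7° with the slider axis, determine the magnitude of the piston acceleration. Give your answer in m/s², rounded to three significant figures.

1240

ω = 164.7 rad/s
x(θ) = r cosθ + √(L² − r² sin²θ); with ω constant, a = ω²·d²x/dθ².
d²x/dθ² = −r cosθ − r²(cos2θ)/√u − r⁴ sin²2θ/(4u^{3/2}),  u = L² − r² sin²θ = 0.0448945 m².
Substituting r = 0.0664 m, L = 0.2121 m, θ = 171.7°: d²x/dθ² = +0.045722 m.
a = ω²·d²x/dθ² = (164.7)²·(+0.045722) = +1239.5 m/s²;  |a| = 1239.5 m/s².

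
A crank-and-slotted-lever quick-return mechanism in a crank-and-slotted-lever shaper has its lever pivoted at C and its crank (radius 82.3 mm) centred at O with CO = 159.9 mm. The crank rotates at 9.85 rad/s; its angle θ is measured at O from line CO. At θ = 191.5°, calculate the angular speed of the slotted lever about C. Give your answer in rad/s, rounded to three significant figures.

9.21

ω = 9.85 rad/s
Crank pin A relative to C: A = (d + r cosθ, r sinθ); lever angle φ = atan2(r sinθ, d + r cosθ).
Differentiating tanφ: φ̇ = rω(d cosθ + r)/(d² + r² + 2dr cosθ).
d² + r² + 2dr cosθ = |CA|² = 0.00655013 m²;  d cosθ + r = -0.07439 m.
|ω_lever| = |0.0823·9.85·-0.07439| / 0.00655013 = 9.2066 rad/s.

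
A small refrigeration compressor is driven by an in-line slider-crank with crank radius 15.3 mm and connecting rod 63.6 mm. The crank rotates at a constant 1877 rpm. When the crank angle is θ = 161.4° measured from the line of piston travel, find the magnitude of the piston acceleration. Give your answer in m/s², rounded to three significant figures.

ω = 2π·1877/60 = 196.6 rad/s
x(θ) = r cosθ + √(L² − r² sin²θ); with ω constant, a = ω²·d²x/dθ².
d²x/dθ² = −r cosθ − r²(cos2θ)/√u − r⁴ sin²2θ/(4u^{3/2}),  u = L² − r² sin²θ = 0.00402114 m².
Substituting r = 0.0153 m, L = 0.0636 m, θ = 161.4°: d²x/dθ² = +0.011541 m.
a = ω²·d²x/dθ² = (196.6)²·(+0.011541) = +445.88 m/s²;  |a| = 445.88 m/s².

446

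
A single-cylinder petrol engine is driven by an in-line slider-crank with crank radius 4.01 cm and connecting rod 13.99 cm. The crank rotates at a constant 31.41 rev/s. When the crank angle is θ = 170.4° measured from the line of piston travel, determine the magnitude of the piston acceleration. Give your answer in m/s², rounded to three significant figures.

ω = 2π·31.4 = 197.4 rad/s
x(θ) = r cosθ + √(L² − r² sin²θ); with ω constant, a = ω²·d²x/dθ².
d²x/dθ² = −r cosθ − r²(cos2θ)/√u − r⁴ sin²2θ/(4u^{3/2}),  u = L² − r² sin²θ = 0.0195273 m².
Substituting r = 0.0401 m, L = 0.1399 m, θ = 170.4°: d²x/dθ² = +0.028646 m.
a = ω²·d²x/dθ² = (197.4)²·(+0.028646) = +1115.7 m/s²;  |a| = 1115.7 m/s².

1120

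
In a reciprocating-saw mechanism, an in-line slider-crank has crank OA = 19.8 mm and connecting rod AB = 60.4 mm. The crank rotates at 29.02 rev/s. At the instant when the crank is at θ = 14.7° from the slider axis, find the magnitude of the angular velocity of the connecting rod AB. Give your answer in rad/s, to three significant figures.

58.0

ω = 182.3 rad/s (converted from 29.02 rev/s).
The rod makes angle φ with the slider axis where L sinφ = r sinθ; differentiating, L cosφ·φ̇ = r ω cosθ.
L cosφ = √(L² − r² sin²θ) = 0.060191 m.
|ω_rod| = r ω |cosθ| / √(L² − r² sin²θ) = 0.0198·182.3·0.96727/0.060191 = 58.018 rad/s.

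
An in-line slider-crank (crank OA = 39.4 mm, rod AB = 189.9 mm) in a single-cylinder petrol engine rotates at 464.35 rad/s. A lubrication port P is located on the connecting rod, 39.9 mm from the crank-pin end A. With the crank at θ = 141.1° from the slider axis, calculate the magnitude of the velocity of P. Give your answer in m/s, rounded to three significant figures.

15.8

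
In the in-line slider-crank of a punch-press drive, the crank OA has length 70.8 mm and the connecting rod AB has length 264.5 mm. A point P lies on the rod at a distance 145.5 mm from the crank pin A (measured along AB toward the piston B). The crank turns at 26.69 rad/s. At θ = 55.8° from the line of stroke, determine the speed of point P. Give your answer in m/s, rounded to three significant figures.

1.76

ω = 26.69 rad/s.  Crank-pin speed |V_A| = rω = 1.8897 m/s, perpendicular to OA.
Rod angle: sinφ = −(r/L) sinθ ⇒ φ = -12.791°; ω_rod = −rω cosθ/√(L²−r²sin²θ) = -4.1178 rad/s.
V_P = V_A + ω_rod × AP, with AP = 0.1455 m along the rod.
Components: V_Px = −rω sinθ − a·ω_rod·sinφ = -1.6955 m/s;  V_Py = rω cosθ + a·ω_rod·cosφ = +0.47786 m/s.
|V_P| = √(V_Px² + V_Py²) = 1.7616 m/s.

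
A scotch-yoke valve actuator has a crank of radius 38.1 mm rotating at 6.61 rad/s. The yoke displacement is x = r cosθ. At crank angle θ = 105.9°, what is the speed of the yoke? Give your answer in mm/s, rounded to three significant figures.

ω = 6.61 rad/s
x = r cosθ ⇒ ẋ = −rω sinθ.
|v| = rω|sinθ| = 0.0381·6.61·|sin 105.9°| = 0.24221 m/s = 242.21 mm/s.

242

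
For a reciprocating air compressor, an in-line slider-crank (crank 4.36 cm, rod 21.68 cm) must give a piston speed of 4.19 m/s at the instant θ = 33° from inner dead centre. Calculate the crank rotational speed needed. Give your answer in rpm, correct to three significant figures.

For an in-line slider-crank, |v_piston| = rω|sinθ|·[1 + r cosθ/√(L² − r² sin²θ)].
With r = 0.0436 m, L = 0.2168 m, θ = 33°: the bracketed kinematic factor |dx/dθ| = 0.027776 m.
ω = v/|dx/dθ| = 4.19/0.027776 = 150.85 rad/s.
N = 60ω/(2π) = 1440.5 rpm.

1440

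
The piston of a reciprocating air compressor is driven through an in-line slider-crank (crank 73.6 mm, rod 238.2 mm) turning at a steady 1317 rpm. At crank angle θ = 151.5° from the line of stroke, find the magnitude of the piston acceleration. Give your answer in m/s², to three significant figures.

ω = 2π·1317/60 = 137.9 rad/s
x(θ) = r cosθ + √(L² − r² sin²θ); with ω constant, a = ω²·d²x/dθ².
d²x/dθ² = −r cosθ − r²(cos2θ)/√u − r⁴ sin²2θ/(4u^{3/2}),  u = L² − r² sin²θ = 0.0555059 m².
Substituting r = 0.0736 m, L = 0.2382 m, θ = 151.5°: d²x/dθ² = +0.051764 m.
a = ω²·d²x/dθ² = (137.9)²·(+0.051764) = +984.59 m/s²;  |a| = 984.59 m/s².

985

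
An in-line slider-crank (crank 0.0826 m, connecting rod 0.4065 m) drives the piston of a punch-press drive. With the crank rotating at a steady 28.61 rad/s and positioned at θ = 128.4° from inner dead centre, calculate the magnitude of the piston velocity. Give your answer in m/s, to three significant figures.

ω = 28.61 rad/s
For an in-line slider-crank, x = r cosθ + √(L² − r² sin²θ), so v = −rω sinθ·[1 + r cosθ/√(L² − r² sin²θ)].
With r = 0.0826 m, L = 0.4065 m, θ = 128.4°: √(L² − r² sin²θ) = 0.40131 m.
v = −0.0826·28.61·0.78369·[1 + 0.0826·-0.62115/0.40131] = -1.6152 m/s.
|v| = 1.6152 m/s.

1.62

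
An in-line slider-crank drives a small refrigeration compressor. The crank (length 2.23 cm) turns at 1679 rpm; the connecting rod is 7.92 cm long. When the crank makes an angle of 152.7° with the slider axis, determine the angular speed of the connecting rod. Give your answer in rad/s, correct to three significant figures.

44.4

ω = 175.8 rad/s (converted from 1679 rpm).
The rod makes angle φ with the slider axis where L sinφ = r sinθ; differentiating, L cosφ·φ̇ = r ω cosθ.
L cosφ = √(L² − r² sin²θ) = 0.078537 m.
|ω_rod| = r ω |cosθ| / √(L² − r² sin²θ) = 0.0223·175.8·0.88862/0.078537 = 44.363 rad/s.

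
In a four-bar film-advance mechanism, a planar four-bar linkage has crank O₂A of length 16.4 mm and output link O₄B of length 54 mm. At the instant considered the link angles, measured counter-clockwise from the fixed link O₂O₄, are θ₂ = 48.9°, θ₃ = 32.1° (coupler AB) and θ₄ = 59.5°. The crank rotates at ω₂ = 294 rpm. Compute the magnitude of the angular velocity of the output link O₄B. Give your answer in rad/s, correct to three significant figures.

ω₂ = 30.79 rad/s (from 294 rpm).
Differentiating the loop-closure r₂e^{iθ₂}+r₃e^{iθ₃}=r₁+r₄e^{iθ₄} gives r₂ω₂e^{iθ₂}+r₃ω₃e^{iθ₃}=r₄ω₄e^{iθ₄}.
Eliminating the other unknown: ω₄ = r₂ω₂ sin(θ₂−θ₃) / [r₄ sin(θ₄−θ₃)].
Numerator sine = +0.28903; denominator sine = +0.46020.
Result = 0.0164·30.79·(+0.28903) / (0.054·(+0.46020)) = +5.8725 rad/s; magnitude 5.8725 rad/s.

5.87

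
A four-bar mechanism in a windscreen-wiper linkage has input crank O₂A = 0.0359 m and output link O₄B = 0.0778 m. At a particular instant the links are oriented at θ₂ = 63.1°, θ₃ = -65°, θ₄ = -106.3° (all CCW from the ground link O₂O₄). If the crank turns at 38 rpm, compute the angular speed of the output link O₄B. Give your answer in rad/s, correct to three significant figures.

2.19

ω₂ = 3.979 rad/s (from 38 rpm).
Differentiating the loop-closure r₂e^{iθ₂}+r₃e^{iθ₃}=r₁+r₄e^{iθ₄} gives r₂ω₂e^{iθ₂}+r₃ω₃e^{iθ₃}=r₄ω₄e^{iθ₄}.
Eliminating the other unknown: ω₄ = r₂ω₂ sin(θ₂−θ₃) / [r₄ sin(θ₄−θ₃)].
Numerator sine = +0.78694; denominator sine = -0.66000.
Result = 0.0359·3.979·(+0.78694) / (0.0778·(-0.66000)) = -2.1894 rad/s; magnitude 2.1894 rad/s.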